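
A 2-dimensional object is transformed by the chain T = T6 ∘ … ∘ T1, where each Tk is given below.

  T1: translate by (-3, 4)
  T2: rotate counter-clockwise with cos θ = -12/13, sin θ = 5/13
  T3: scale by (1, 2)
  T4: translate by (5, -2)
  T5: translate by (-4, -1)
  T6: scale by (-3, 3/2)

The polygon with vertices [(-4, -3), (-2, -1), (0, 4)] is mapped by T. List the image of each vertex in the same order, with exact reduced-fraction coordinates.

image vertices: (-276/13, -399/26), (-174/13, -483/26), (-27/13, -783/26)

T1 translate by (-3, 4): (-4, -3) → (-7, 1); (-2, -1) → (-5, 3); (0, 4) → (-3, 8)
T2 rotate counter-clockwise with cos θ = -12/13, sin θ = 5/13: (-7, 1) → (79/13, -47/13); (-5, 3) → (45/13, -61/13); (-3, 8) → (-4/13, -111/13)
T3 scale by (1, 2): (79/13, -47/13) → (79/13, -94/13); (45/13, -61/13) → (45/13, -122/13); (-4/13, -111/13) → (-4/13, -222/13)
T4 translate by (5, -2): (79/13, -94/13) → (144/13, -120/13); (45/13, -122/13) → (110/13, -148/13); (-4/13, -222/13) → (61/13, -248/13)
T5 translate by (-4, -1): (144/13, -120/13) → (92/13, -133/13); (110/13, -148/13) → (58/13, -161/13); (61/13, -248/13) → (9/13, -261/13)
T6 scale by (-3, 3/2): (92/13, -133/13) → (-276/13, -399/26); (58/13, -161/13) → (-174/13, -483/26); (9/13, -261/13) → (-27/13, -783/26)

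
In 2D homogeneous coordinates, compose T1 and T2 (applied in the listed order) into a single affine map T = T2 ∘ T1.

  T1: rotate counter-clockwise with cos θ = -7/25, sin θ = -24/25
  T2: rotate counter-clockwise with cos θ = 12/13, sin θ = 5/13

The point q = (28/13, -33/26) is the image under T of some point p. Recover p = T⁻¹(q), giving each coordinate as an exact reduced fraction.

T1 = [-7/25 24/25 0; -24/25 -7/25 0; 0 0 1]
T2·T1 = [36/325 323/325 0; -323/325 36/325 0; 0 0 1]
det M = 1; M⁻¹ = [36/325 -323/325 0; 323/325 36/325 0; 0 0 1]
M⁻¹ · (28/13, -33/26)ᵀ = (3/2, 2)ᵀ

p = (3/2, 2)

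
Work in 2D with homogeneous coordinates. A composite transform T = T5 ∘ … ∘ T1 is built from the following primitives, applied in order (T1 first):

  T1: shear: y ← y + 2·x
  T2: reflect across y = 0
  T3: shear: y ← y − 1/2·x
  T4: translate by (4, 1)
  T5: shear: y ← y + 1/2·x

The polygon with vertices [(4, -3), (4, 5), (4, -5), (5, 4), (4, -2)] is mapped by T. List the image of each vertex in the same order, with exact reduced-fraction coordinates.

T1 shear: y ← y + 2·x: (4, -3) → (4, 5); (4, 5) → (4, 13); (4, -5) → (4, 3); (5, 4) → (5, 14); (4, -2) → (4, 6)
T2 reflect across y = 0: (4, 5) → (4, -5); (4, 13) → (4, -13); (4, 3) → (4, -3); (5, 14) → (5, -14); (4, 6) → (4, -6)
T3 shear: y ← y − 1/2·x: (4, -5) → (4, -7); (4, -13) → (4, -15); (4, -3) → (4, -5); (5, -14) → (5, -33/2); (4, -6) → (4, -8)
T4 translate by (4, 1): (4, -7) → (8, -6); (4, -15) → (8, -14); (4, -5) → (8, -4); (5, -33/2) → (9, -31/2); (4, -8) → (8, -7)
T5 shear: y ← y + 1/2·x: (8, -6) → (8, -2); (8, -14) → (8, -10); (8, -4) → (8, 0); (9, -31/2) → (9, -11); (8, -7) → (8, -3)

image vertices: (8, -2), (8, -10), (8, 0), (9, -11), (8, -3)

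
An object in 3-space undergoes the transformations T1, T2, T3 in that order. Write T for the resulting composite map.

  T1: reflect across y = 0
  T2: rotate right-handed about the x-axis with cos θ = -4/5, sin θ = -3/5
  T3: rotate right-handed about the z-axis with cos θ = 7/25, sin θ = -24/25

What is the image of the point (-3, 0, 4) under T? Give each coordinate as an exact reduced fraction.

T1 reflect across y = 0: (-3, 0, 4) → (-3, 0, 4)
T2 rotate right-handed about the x-axis with cos θ = -4/5, sin θ = -3/5: (-3, 0, 4) → (-3, 12/5, -16/5)
T3 rotate right-handed about the z-axis with cos θ = 7/25, sin θ = -24/25: (-3, 12/5, -16/5) → (183/125, 444/125, -16/5)

T(p) = (183/125, 444/125, -16/5)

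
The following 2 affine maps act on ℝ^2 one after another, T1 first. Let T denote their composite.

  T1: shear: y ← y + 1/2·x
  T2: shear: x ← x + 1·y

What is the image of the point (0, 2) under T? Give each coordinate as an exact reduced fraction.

T(p) = (2, 2)

T1 shear: y ← y + 1/2·x: (0, 2) → (0, 2)
T2 shear: x ← x + 1·y: (0, 2) → (2, 2)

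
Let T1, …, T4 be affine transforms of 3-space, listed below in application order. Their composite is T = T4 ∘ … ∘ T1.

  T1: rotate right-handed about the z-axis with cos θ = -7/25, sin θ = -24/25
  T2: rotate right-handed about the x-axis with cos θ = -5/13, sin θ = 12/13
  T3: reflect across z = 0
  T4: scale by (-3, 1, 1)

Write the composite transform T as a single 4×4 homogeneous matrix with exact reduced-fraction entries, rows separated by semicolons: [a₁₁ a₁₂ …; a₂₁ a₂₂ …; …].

T1 = [-7/25 24/25 0 0; -24/25 -7/25 0 0; 0 0 1 0; 0 0 0 1]
T2·T1 = [-7/25 24/25 0 0; 24/65 7/65 -12/13 0; -288/325 -84/325 -5/13 0; 0 0 0 1]
T3·…·T1 = [-7/25 24/25 0 0; 24/65 7/65 -12/13 0; 288/325 84/325 5/13 0; 0 0 0 1]
T4·…·T1 = [21/25 -72/25 0 0; 24/65 7/65 -12/13 0; 288/325 84/325 5/13 0; 0 0 0 1]

T = [21/25 -72/25 0 0; 24/65 7/65 -12/13 0; 288/325 84/325 5/13 0; 0 0 0 1]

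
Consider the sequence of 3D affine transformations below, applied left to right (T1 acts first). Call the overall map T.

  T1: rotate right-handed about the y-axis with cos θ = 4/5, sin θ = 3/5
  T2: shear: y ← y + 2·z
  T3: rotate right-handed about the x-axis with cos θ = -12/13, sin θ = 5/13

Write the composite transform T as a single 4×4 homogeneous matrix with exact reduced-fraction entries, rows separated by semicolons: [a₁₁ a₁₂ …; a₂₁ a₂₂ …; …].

T1 = [4/5 0 3/5 0; 0 1 0 0; -3/5 0 4/5 0; 0 0 0 1]
T2·T1 = [4/5 0 3/5 0; -6/5 1 8/5 0; -3/5 0 4/5 0; 0 0 0 1]
T3·…·T1 = [4/5 0 3/5 0; 87/65 -12/13 -116/65 0; 6/65 5/13 -8/65 0; 0 0 0 1]

T = [4/5 0 3/5 0; 87/65 -12/13 -116/65 0; 6/65 5/13 -8/65 0; 0 0 0 1]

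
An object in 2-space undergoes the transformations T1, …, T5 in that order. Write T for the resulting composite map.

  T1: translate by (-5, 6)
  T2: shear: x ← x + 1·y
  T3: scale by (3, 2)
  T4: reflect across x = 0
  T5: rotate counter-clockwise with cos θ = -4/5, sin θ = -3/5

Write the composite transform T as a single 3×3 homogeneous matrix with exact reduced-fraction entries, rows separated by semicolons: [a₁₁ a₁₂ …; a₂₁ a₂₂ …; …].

T = [12/5 18/5 48/5; 9/5 1/5 -39/5; 0 0 1]

T1 = [1 0 -5; 0 1 6; 0 0 1]
T2·T1 = [1 1 1; 0 1 6; 0 0 1]
T3·…·T1 = [3 3 3; 0 2 12; 0 0 1]
T4·…·T1 = [-3 -3 -3; 0 2 12; 0 0 1]
T5·…·T1 = [12/5 18/5 48/5; 9/5 1/5 -39/5; 0 0 1]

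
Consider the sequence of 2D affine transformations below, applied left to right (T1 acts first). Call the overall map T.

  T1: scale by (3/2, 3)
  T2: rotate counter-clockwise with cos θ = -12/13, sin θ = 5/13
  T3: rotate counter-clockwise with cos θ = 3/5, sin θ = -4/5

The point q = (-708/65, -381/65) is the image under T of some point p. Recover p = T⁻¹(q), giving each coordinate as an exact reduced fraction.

p = (-2, 4)

T1 = [3/2 0 0; 0 3 0; 0 0 1]
T2·T1 = [-18/13 -15/13 0; 15/26 -36/13 0; 0 0 1]
T3·…·T1 = [-24/65 -189/65 0; 189/130 -48/65 0; 0 0 1]
det M = 9/2; M⁻¹ = [-32/195 42/65 0; -21/65 -16/195 0; 0 0 1]
M⁻¹ · (-708/65, -381/65)ᵀ = (-2, 4)ᵀ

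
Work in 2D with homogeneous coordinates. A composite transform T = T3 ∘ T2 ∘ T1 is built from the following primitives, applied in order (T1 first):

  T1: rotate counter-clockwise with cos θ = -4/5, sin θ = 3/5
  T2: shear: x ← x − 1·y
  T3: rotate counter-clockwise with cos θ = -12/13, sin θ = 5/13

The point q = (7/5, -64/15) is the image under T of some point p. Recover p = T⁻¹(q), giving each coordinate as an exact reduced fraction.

p = (5/3, -3)

T1 = [-4/5 -3/5 0; 3/5 -4/5 0; 0 0 1]
T2·T1 = [-7/5 1/5 0; 3/5 -4/5 0; 0 0 1]
T3·…·T1 = [69/65 8/65 0; -71/65 53/65 0; 0 0 1]
det M = 1; M⁻¹ = [53/65 -8/65 0; 71/65 69/65 0; 0 0 1]
M⁻¹ · (7/5, -64/15)ᵀ = (5/3, -3)ᵀ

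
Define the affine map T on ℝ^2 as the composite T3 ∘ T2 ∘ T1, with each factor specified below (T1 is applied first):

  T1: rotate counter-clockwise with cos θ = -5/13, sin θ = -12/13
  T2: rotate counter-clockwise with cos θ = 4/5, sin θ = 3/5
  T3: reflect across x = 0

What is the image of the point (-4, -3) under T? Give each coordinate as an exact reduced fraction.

T1 rotate counter-clockwise with cos θ = -5/13, sin θ = -12/13: (-4, -3) → (-16/13, 63/13)
T2 rotate counter-clockwise with cos θ = 4/5, sin θ = 3/5: (-16/13, 63/13) → (-253/65, 204/65)
T3 reflect across x = 0: (-253/65, 204/65) → (253/65, 204/65)

T(p) = (253/65, 204/65)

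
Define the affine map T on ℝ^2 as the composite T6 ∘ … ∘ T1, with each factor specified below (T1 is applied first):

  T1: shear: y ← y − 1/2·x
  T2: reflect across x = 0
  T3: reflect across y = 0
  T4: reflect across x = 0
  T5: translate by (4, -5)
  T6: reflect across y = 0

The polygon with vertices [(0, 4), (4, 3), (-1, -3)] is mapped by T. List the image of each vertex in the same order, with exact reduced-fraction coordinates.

image vertices: (4, 9), (8, 6), (3, 5/2)

T1 shear: y ← y − 1/2·x: (0, 4) → (0, 4); (4, 3) → (4, 1); (-1, -3) → (-1, -5/2)
T2 reflect across x = 0: (0, 4) → (0, 4); (4, 1) → (-4, 1); (-1, -5/2) → (1, -5/2)
T3 reflect across y = 0: (0, 4) → (0, -4); (-4, 1) → (-4, -1); (1, -5/2) → (1, 5/2)
T4 reflect across x = 0: (0, -4) → (0, -4); (-4, -1) → (4, -1); (1, 5/2) → (-1, 5/2)
T5 translate by (4, -5): (0, -4) → (4, -9); (4, -1) → (8, -6); (-1, 5/2) → (3, -5/2)
T6 reflect across y = 0: (4, -9) → (4, 9); (8, -6) → (8, 6); (3, -5/2) → (3, 5/2)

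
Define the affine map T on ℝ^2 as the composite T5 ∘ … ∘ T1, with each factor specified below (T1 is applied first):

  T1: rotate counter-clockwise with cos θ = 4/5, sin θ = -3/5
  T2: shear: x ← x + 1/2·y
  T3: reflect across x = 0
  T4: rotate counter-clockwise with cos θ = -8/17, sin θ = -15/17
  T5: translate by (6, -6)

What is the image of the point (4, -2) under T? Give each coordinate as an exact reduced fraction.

T1 rotate counter-clockwise with cos θ = 4/5, sin θ = -3/5: (4, -2) → (2, -4)
T2 shear: x ← x + 1/2·y: (2, -4) → (0, -4)
T3 reflect across x = 0: (0, -4) → (0, -4)
T4 rotate counter-clockwise with cos θ = -8/17, sin θ = -15/17: (0, -4) → (-60/17, 32/17)
T5 translate by (6, -6): (-60/17, 32/17) → (42/17, -70/17)

T(p) = (42/17, -70/17)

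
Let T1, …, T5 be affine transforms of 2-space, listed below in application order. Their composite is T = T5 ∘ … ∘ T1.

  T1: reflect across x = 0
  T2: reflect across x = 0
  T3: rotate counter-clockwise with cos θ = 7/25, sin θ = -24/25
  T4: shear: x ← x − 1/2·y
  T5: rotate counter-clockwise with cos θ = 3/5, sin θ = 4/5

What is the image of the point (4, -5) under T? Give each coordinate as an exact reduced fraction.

T1 reflect across x = 0: (4, -5) → (-4, -5)
T2 reflect across x = 0: (-4, -5) → (4, -5)
T3 rotate counter-clockwise with cos θ = 7/25, sin θ = -24/25: (4, -5) → (-92/25, -131/25)
T4 shear: x ← x − 1/2·y: (-92/25, -131/25) → (-53/50, -131/25)
T5 rotate counter-clockwise with cos θ = 3/5, sin θ = 4/5: (-53/50, -131/25) → (889/250, -499/125)

T(p) = (889/250, -499/125)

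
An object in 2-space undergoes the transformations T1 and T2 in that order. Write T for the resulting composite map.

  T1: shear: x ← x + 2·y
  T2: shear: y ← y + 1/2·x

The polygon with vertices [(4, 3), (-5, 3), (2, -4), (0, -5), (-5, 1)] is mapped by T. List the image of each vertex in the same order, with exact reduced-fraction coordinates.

T1 shear: x ← x + 2·y: (4, 3) → (10, 3); (-5, 3) → (1, 3); (2, -4) → (-6, -4); (0, -5) → (-10, -5); (-5, 1) → (-3, 1)
T2 shear: y ← y + 1/2·x: (10, 3) → (10, 8); (1, 3) → (1, 7/2); (-6, -4) → (-6, -7); (-10, -5) → (-10, -10); (-3, 1) → (-3, -1/2)

image vertices: (10, 8), (1, 7/2), (-6, -7), (-10, -10), (-3, -1/2)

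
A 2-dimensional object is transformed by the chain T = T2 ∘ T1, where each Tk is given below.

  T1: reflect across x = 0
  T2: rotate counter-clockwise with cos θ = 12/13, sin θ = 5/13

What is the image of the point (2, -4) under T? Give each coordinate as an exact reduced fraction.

T1 reflect across x = 0: (2, -4) → (-2, -4)
T2 rotate counter-clockwise with cos θ = 12/13, sin θ = 5/13: (-2, -4) → (-4/13, -58/13)

T(p) = (-4/13, -58/13)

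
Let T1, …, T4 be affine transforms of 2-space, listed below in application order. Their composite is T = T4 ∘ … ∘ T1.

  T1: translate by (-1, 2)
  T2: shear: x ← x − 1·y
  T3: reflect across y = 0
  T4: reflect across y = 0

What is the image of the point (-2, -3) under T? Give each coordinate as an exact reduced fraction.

T(p) = (-2, -1)

T1 translate by (-1, 2): (-2, -3) → (-3, -1)
T2 shear: x ← x − 1·y: (-3, -1) → (-2, -1)
T3 reflect across y = 0: (-2, -1) → (-2, 1)
T4 reflect across y = 0: (-2, 1) → (-2, -1)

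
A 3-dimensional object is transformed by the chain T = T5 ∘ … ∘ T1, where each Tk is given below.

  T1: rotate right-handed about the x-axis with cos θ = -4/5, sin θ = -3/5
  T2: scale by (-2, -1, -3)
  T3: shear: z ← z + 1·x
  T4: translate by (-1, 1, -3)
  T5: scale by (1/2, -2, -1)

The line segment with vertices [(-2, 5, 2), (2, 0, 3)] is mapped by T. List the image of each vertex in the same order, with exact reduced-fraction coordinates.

image vertices: (3/2, -38/5, -74/5), (-5/2, 8/5, -1/5)

T1 rotate right-handed about the x-axis with cos θ = -4/5, sin θ = -3/5: (-2, 5, 2) → (-2, -14/5, -23/5); (2, 0, 3) → (2, 9/5, -12/5)
T2 scale by (-2, -1, -3): (-2, -14/5, -23/5) → (4, 14/5, 69/5); (2, 9/5, -12/5) → (-4, -9/5, 36/5)
T3 shear: z ← z + 1·x: (4, 14/5, 69/5) → (4, 14/5, 89/5); (-4, -9/5, 36/5) → (-4, -9/5, 16/5)
T4 translate by (-1, 1, -3): (4, 14/5, 89/5) → (3, 19/5, 74/5); (-4, -9/5, 16/5) → (-5, -4/5, 1/5)
T5 scale by (1/2, -2, -1): (3, 19/5, 74/5) → (3/2, -38/5, -74/5); (-5, -4/5, 1/5) → (-5/2, 8/5, -1/5)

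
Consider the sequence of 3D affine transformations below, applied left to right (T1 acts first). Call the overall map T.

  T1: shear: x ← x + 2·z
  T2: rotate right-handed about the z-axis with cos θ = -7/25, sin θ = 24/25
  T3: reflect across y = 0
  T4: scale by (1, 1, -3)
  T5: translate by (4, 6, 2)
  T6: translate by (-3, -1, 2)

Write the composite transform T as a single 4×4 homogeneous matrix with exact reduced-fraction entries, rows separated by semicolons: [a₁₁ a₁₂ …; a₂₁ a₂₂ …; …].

T = [-7/25 -24/25 -14/25 1; -24/25 7/25 -48/25 5; 0 0 -3 4; 0 0 0 1]

T1 = [1 0 2 0; 0 1 0 0; 0 0 1 0; 0 0 0 1]
T2·T1 = [-7/25 -24/25 -14/25 0; 24/25 -7/25 48/25 0; 0 0 1 0; 0 0 0 1]
T3·…·T1 = [-7/25 -24/25 -14/25 0; -24/25 7/25 -48/25 0; 0 0 1 0; 0 0 0 1]
T4·…·T1 = [-7/25 -24/25 -14/25 0; -24/25 7/25 -48/25 0; 0 0 -3 0; 0 0 0 1]
T5·…·T1 = [-7/25 -24/25 -14/25 4; -24/25 7/25 -48/25 6; 0 0 -3 2; 0 0 0 1]
T6·…·T1 = [-7/25 -24/25 -14/25 1; -24/25 7/25 -48/25 5; 0 0 -3 4; 0 0 0 1]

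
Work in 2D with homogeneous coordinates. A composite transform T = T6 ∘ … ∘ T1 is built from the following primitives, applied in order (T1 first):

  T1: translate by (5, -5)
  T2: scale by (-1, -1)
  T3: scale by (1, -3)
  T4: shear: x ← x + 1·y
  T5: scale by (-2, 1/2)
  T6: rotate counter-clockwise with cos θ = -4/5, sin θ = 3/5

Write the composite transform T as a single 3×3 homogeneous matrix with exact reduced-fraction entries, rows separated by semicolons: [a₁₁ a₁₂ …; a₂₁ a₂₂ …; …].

T = [-8/5 39/10 -55/2; 6/5 -24/5 30; 0 0 1]

T1 = [1 0 5; 0 1 -5; 0 0 1]
T2·T1 = [-1 0 -5; 0 -1 5; 0 0 1]
T3·…·T1 = [-1 0 -5; 0 3 -15; 0 0 1]
T4·…·T1 = [-1 3 -20; 0 3 -15; 0 0 1]
T5·…·T1 = [2 -6 40; 0 3/2 -15/2; 0 0 1]
T6·…·T1 = [-8/5 39/10 -55/2; 6/5 -24/5 30; 0 0 1]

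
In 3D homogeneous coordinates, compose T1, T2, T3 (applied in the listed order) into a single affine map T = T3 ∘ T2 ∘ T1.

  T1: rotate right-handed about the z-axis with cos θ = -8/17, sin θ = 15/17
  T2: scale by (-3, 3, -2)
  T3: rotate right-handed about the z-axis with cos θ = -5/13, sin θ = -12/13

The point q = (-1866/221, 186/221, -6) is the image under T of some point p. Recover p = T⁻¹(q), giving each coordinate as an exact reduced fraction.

p = (-2, 2, 3)

T1 = [-8/17 -15/17 0 0; 15/17 -8/17 0 0; 0 0 1 0; 0 0 0 1]
T2·T1 = [24/17 45/17 0 0; 45/17 -24/17 0 0; 0 0 -2 0; 0 0 0 1]
T3·…·T1 = [420/221 -513/221 0 0; -513/221 -420/221 0 0; 0 0 -2 0; 0 0 0 1]
det M = 18; M⁻¹ = [140/663 -57/221 0 0; -57/221 -140/663 0 0; 0 0 -1/2 0; 0 0 0 1]
M⁻¹ · (-1866/221, 186/221, -6)ᵀ = (-2, 2, 3)ᵀ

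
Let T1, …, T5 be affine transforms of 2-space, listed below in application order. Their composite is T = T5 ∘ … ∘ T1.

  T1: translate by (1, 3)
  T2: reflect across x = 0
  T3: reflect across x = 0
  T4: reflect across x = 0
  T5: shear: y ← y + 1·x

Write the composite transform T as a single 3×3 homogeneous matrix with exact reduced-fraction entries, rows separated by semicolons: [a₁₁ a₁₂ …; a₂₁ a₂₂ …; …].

T = [-1 0 -1; -1 1 2; 0 0 1]

T1 = [1 0 1; 0 1 3; 0 0 1]
T2·T1 = [-1 0 -1; 0 1 3; 0 0 1]
T3·…·T1 = [1 0 1; 0 1 3; 0 0 1]
T4·…·T1 = [-1 0 -1; 0 1 3; 0 0 1]
T5·…·T1 = [-1 0 -1; -1 1 2; 0 0 1]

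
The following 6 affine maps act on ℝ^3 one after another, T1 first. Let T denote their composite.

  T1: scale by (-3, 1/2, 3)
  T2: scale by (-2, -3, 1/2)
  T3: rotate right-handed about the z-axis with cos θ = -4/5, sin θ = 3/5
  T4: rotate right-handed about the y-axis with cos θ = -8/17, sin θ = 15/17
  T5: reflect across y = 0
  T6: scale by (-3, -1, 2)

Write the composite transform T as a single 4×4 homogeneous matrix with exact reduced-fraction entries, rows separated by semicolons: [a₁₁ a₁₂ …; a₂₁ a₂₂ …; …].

T1 = [-3 0 0 0; 0 1/2 0 0; 0 0 3 0; 0 0 0 1]
T2·T1 = [6 0 0 0; 0 -3/2 0 0; 0 0 3/2 0; 0 0 0 1]
T3·…·T1 = [-24/5 9/10 0 0; 18/5 6/5 0 0; 0 0 3/2 0; 0 0 0 1]
T4·…·T1 = [192/85 -36/85 45/34 0; 18/5 6/5 0 0; 72/17 -27/34 -12/17 0; 0 0 0 1]
T5·…·T1 = [192/85 -36/85 45/34 0; -18/5 -6/5 0 0; 72/17 -27/34 -12/17 0; 0 0 0 1]
T6·…·T1 = [-576/85 108/85 -135/34 0; 18/5 6/5 0 0; 144/17 -27/17 -24/17 0; 0 0 0 1]

T = [-576/85 108/85 -135/34 0; 18/5 6/5 0 0; 144/17 -27/17 -24/17 0; 0 0 0 1]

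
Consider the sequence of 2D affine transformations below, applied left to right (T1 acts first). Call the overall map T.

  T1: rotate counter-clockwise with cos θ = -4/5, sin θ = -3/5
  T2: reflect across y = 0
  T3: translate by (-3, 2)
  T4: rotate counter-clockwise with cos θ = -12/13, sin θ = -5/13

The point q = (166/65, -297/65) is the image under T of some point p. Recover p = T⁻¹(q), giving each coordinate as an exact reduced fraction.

T1 = [-4/5 3/5 0; -3/5 -4/5 0; 0 0 1]
T2·T1 = [-4/5 3/5 0; 3/5 4/5 0; 0 0 1]
T3·…·T1 = [-4/5 3/5 -3; 3/5 4/5 2; 0 0 1]
T4·…·T1 = [63/65 -16/65 46/13; -16/65 -63/65 -9/13; 0 0 1]
det M = -1; M⁻¹ = [63/65 -16/65 -18/5; -16/65 -63/65 1/5; 0 0 1]
M⁻¹ · (166/65, -297/65)ᵀ = (0, 4)ᵀ

p = (0, 4)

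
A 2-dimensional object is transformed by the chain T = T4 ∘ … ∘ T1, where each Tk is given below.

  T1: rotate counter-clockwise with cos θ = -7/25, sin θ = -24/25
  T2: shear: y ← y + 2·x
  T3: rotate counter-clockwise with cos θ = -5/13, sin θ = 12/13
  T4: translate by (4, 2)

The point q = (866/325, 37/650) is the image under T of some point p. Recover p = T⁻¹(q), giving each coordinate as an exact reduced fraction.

T1 = [-7/25 24/25 0; -24/25 -7/25 0; 0 0 1]
T2·T1 = [-7/25 24/25 0; -38/25 41/25 0; 0 0 1]
T3·…·T1 = [491/325 -612/325 0; 106/325 83/325 0; 0 0 1]
T4·…·T1 = [491/325 -612/325 4; 106/325 83/325 2; 0 0 1]
det M = 1; M⁻¹ = [83/325 612/325 -1556/325; -106/325 491/325 -558/325; 0 0 1]
M⁻¹ · (866/325, 37/650)ᵀ = (-4, -5/2)ᵀ

p = (-4, -5/2)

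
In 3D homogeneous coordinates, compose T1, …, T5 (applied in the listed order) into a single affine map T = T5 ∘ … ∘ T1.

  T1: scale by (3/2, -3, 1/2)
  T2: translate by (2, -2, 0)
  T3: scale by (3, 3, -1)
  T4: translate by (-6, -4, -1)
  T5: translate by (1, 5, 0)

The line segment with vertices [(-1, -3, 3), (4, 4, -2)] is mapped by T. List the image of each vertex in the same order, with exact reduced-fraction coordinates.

T1 scale by (3/2, -3, 1/2): (-1, -3, 3) → (-3/2, 9, 3/2); (4, 4, -2) → (6, -12, -1)
T2 translate by (2, -2, 0): (-3/2, 9, 3/2) → (1/2, 7, 3/2); (6, -12, -1) → (8, -14, -1)
T3 scale by (3, 3, -1): (1/2, 7, 3/2) → (3/2, 21, -3/2); (8, -14, -1) → (24, -42, 1)
T4 translate by (-6, -4, -1): (3/2, 21, -3/2) → (-9/2, 17, -5/2); (24, -42, 1) → (18, -46, 0)
T5 translate by (1, 5, 0): (-9/2, 17, -5/2) → (-7/2, 22, -5/2); (18, -46, 0) → (19, -41, 0)

image vertices: (-7/2, 22, -5/2), (19, -41, 0)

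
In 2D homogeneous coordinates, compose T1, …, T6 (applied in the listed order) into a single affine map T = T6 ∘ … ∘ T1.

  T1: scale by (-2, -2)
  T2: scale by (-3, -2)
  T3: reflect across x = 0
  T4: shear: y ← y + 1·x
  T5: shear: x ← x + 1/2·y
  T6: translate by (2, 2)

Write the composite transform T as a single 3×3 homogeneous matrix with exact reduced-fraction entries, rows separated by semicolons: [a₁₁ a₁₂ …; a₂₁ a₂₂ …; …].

T1 = [-2 0 0; 0 -2 0; 0 0 1]
T2·T1 = [6 0 0; 0 4 0; 0 0 1]
T3·…·T1 = [-6 0 0; 0 4 0; 0 0 1]
T4·…·T1 = [-6 0 0; -6 4 0; 0 0 1]
T5·…·T1 = [-9 2 0; -6 4 0; 0 0 1]
T6·…·T1 = [-9 2 2; -6 4 2; 0 0 1]

T = [-9 2 2; -6 4 2; 0 0 1]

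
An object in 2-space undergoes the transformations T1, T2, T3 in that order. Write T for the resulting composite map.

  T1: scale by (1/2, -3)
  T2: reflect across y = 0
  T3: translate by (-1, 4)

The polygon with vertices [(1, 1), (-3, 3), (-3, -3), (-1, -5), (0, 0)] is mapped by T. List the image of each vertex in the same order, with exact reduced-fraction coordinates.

image vertices: (-1/2, 7), (-5/2, 13), (-5/2, -5), (-3/2, -11), (-1, 4)

T1 scale by (1/2, -3): (1, 1) → (1/2, -3); (-3, 3) → (-3/2, -9); (-3, -3) → (-3/2, 9); (-1, -5) → (-1/2, 15); (0, 0) → (0, 0)
T2 reflect across y = 0: (1/2, -3) → (1/2, 3); (-3/2, -9) → (-3/2, 9); (-3/2, 9) → (-3/2, -9); (-1/2, 15) → (-1/2, -15); (0, 0) → (0, 0)
T3 translate by (-1, 4): (1/2, 3) → (-1/2, 7); (-3/2, 9) → (-5/2, 13); (-3/2, -9) → (-5/2, -5); (-1/2, -15) → (-3/2, -11); (0, 0) → (-1, 4)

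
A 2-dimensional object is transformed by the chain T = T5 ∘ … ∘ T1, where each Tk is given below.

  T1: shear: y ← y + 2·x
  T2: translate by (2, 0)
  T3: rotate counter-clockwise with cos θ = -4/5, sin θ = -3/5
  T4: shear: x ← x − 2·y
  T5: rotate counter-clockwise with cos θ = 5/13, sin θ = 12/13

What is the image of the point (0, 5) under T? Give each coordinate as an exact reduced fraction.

T1 shear: y ← y + 2·x: (0, 5) → (0, 5)
T2 translate by (2, 0): (0, 5) → (2, 5)
T3 rotate counter-clockwise with cos θ = -4/5, sin θ = -3/5: (2, 5) → (7/5, -26/5)
T4 shear: x ← x − 2·y: (7/5, -26/5) → (59/5, -26/5)
T5 rotate counter-clockwise with cos θ = 5/13, sin θ = 12/13: (59/5, -26/5) → (607/65, 578/65)

T(p) = (607/65, 578/65)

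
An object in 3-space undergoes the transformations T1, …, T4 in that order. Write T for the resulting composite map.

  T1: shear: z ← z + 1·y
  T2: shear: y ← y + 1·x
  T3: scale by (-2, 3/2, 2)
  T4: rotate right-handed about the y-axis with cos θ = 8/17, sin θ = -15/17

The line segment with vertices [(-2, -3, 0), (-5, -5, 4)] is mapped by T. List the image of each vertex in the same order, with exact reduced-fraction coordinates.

T1 shear: z ← z + 1·y: (-2, -3, 0) → (-2, -3, -3); (-5, -5, 4) → (-5, -5, -1)
T2 shear: y ← y + 1·x: (-2, -3, -3) → (-2, -5, -3); (-5, -5, -1) → (-5, -10, -1)
T3 scale by (-2, 3/2, 2): (-2, -5, -3) → (4, -15/2, -6); (-5, -10, -1) → (10, -15, -2)
T4 rotate right-handed about the y-axis with cos θ = 8/17, sin θ = -15/17: (4, -15/2, -6) → (122/17, -15/2, 12/17); (10, -15, -2) → (110/17, -15, 134/17)

image vertices: (122/17, -15/2, 12/17), (110/17, -15, 134/17)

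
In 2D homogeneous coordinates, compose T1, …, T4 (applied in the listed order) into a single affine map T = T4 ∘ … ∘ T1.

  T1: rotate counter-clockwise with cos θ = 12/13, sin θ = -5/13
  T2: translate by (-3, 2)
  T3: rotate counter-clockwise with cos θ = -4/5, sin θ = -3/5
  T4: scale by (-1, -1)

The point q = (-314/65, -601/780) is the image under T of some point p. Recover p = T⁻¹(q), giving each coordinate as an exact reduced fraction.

p = (-4/3, -1/4)

T1 = [12/13 5/13 0; -5/13 12/13 0; 0 0 1]
T2·T1 = [12/13 5/13 -3; -5/13 12/13 2; 0 0 1]
T3·…·T1 = [-63/65 16/65 18/5; -16/65 -63/65 1/5; 0 0 1]
T4·…·T1 = [63/65 -16/65 -18/5; 16/65 63/65 -1/5; 0 0 1]
det M = 1; M⁻¹ = [63/65 16/65 46/13; -16/65 63/65 -9/13; 0 0 1]
M⁻¹ · (-314/65, -601/780)ᵀ = (-4/3, -1/4)ᵀ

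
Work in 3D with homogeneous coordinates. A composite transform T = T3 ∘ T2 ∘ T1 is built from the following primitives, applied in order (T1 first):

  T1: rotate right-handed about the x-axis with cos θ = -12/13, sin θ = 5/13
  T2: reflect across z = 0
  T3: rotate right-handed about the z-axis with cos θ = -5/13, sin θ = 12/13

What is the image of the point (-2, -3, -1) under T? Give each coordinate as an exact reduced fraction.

T1 rotate right-handed about the x-axis with cos θ = -12/13, sin θ = 5/13: (-2, -3, -1) → (-2, 41/13, -3/13)
T2 reflect across z = 0: (-2, 41/13, -3/13) → (-2, 41/13, 3/13)
T3 rotate right-handed about the z-axis with cos θ = -5/13, sin θ = 12/13: (-2, 41/13, 3/13) → (-362/169, -517/169, 3/13)

T(p) = (-362/169, -517/169, 3/13)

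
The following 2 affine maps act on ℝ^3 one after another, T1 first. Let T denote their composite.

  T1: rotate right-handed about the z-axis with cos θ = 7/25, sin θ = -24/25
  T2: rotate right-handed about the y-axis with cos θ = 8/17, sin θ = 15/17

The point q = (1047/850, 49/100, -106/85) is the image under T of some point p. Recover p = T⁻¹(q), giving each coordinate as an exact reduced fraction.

T1 = [7/25 24/25 0 0; -24/25 7/25 0 0; 0 0 1 0; 0 0 0 1]
T2·T1 = [56/425 192/425 15/17 0; -24/25 7/25 0 0; -21/85 -72/85 8/17 0; 0 0 0 1]
det M = 1; M⁻¹ = [56/425 -24/25 -21/85 0; 192/425 7/25 -72/85 0; 15/17 0 8/17 0; 0 0 0 1]
M⁻¹ · (1047/850, 49/100, -106/85)ᵀ = (0, 7/4, 1/2)ᵀ

p = (0, 7/4, 1/2)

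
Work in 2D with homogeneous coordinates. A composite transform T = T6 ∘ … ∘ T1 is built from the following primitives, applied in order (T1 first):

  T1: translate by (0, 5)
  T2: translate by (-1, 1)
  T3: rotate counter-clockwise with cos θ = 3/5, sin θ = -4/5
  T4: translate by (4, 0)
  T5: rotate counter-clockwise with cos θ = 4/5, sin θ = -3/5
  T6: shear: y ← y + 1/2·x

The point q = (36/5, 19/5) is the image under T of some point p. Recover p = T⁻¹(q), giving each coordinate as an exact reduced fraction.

p = (-8/5, -2)

T1 = [1 0 0; 0 1 5; 0 0 1]
T2·T1 = [1 0 -1; 0 1 6; 0 0 1]
T3·…·T1 = [3/5 4/5 21/5; -4/5 3/5 22/5; 0 0 1]
T4·…·T1 = [3/5 4/5 41/5; -4/5 3/5 22/5; 0 0 1]
T5·…·T1 = [0 1 46/5; -1 0 -7/5; 0 0 1]
T6·…·T1 = [0 1 46/5; -1 1/2 16/5; 0 0 1]
det M = 1; M⁻¹ = [1/2 -1 -7/5; 1 0 -46/5; 0 0 1]
M⁻¹ · (36/5, 19/5)ᵀ = (-8/5, -2)ᵀ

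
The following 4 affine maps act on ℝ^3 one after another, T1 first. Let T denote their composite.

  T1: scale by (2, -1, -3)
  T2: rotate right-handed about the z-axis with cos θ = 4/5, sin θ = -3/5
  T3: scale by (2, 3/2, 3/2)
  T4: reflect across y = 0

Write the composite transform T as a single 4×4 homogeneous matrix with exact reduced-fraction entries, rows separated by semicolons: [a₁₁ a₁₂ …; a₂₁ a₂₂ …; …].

T1 = [2 0 0 0; 0 -1 0 0; 0 0 -3 0; 0 0 0 1]
T2·T1 = [8/5 -3/5 0 0; -6/5 -4/5 0 0; 0 0 -3 0; 0 0 0 1]
T3·…·T1 = [16/5 -6/5 0 0; -9/5 -6/5 0 0; 0 0 -9/2 0; 0 0 0 1]
T4·…·T1 = [16/5 -6/5 0 0; 9/5 6/5 0 0; 0 0 -9/2 0; 0 0 0 1]

T = [16/5 -6/5 0 0; 9/5 6/5 0 0; 0 0 -9/2 0; 0 0 0 1]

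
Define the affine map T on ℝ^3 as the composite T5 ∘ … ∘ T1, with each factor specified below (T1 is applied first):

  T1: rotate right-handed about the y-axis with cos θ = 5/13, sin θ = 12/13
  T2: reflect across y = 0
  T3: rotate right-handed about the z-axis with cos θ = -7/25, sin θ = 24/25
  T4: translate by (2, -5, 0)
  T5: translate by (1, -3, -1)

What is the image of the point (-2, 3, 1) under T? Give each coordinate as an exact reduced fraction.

T(p) = (1897/325, -2279/325, 16/13)

T1 rotate right-handed about the y-axis with cos θ = 5/13, sin θ = 12/13: (-2, 3, 1) → (2/13, 3, 29/13)
T2 reflect across y = 0: (2/13, 3, 29/13) → (2/13, -3, 29/13)
T3 rotate right-handed about the z-axis with cos θ = -7/25, sin θ = 24/25: (2/13, -3, 29/13) → (922/325, 321/325, 29/13)
T4 translate by (2, -5, 0): (922/325, 321/325, 29/13) → (1572/325, -1304/325, 29/13)
T5 translate by (1, -3, -1): (1572/325, -1304/325, 29/13) → (1897/325, -2279/325, 16/13)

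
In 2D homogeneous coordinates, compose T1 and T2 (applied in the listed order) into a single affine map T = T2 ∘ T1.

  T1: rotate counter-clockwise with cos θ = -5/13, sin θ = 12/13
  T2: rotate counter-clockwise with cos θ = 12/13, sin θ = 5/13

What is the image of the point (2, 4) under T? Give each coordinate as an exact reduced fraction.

T1 rotate counter-clockwise with cos θ = -5/13, sin θ = 12/13: (2, 4) → (-58/13, 4/13)
T2 rotate counter-clockwise with cos θ = 12/13, sin θ = 5/13: (-58/13, 4/13) → (-716/169, -242/169)

T(p) = (-716/169, -242/169)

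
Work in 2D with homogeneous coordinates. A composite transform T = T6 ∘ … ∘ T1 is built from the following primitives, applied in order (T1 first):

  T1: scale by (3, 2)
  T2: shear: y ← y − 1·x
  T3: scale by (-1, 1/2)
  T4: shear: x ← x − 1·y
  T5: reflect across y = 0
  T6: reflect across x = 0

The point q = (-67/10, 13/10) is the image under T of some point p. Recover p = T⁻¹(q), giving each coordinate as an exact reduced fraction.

p = (-9/5, -4)

T1 = [3 0 0; 0 2 0; 0 0 1]
T2·T1 = [3 0 0; -3 2 0; 0 0 1]
T3·…·T1 = [-3 0 0; -3/2 1 0; 0 0 1]
T4·…·T1 = [-3/2 -1 0; -3/2 1 0; 0 0 1]
T5·…·T1 = [-3/2 -1 0; 3/2 -1 0; 0 0 1]
T6·…·T1 = [3/2 1 0; 3/2 -1 0; 0 0 1]
det M = -3; M⁻¹ = [1/3 1/3 0; 1/2 -1/2 0; 0 0 1]
M⁻¹ · (-67/10, 13/10)ᵀ = (-9/5, -4)ᵀ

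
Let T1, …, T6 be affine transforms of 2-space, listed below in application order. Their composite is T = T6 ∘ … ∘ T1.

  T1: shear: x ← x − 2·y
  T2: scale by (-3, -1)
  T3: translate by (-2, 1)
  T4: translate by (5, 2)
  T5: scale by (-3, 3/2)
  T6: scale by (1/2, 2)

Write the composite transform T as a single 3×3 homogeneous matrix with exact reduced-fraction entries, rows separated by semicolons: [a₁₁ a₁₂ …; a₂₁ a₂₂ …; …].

T1 = [1 -2 0; 0 1 0; 0 0 1]
T2·T1 = [-3 6 0; 0 -1 0; 0 0 1]
T3·…·T1 = [-3 6 -2; 0 -1 1; 0 0 1]
T4·…·T1 = [-3 6 3; 0 -1 3; 0 0 1]
T5·…·T1 = [9 -18 -9; 0 -3/2 9/2; 0 0 1]
T6·…·T1 = [9/2 -9 -9/2; 0 -3 9; 0 0 1]

T = [9/2 -9 -9/2; 0 -3 9; 0 0 1]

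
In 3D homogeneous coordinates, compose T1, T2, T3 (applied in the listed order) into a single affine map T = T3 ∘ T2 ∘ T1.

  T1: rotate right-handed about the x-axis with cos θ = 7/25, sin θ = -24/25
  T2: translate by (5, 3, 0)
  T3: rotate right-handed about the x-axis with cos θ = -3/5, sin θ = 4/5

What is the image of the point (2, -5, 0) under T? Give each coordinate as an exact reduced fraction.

T(p) = (7, -24/5, -8/5)

T1 rotate right-handed about the x-axis with cos θ = 7/25, sin θ = -24/25: (2, -5, 0) → (2, -7/5, 24/5)
T2 translate by (5, 3, 0): (2, -7/5, 24/5) → (7, 8/5, 24/5)
T3 rotate right-handed about the x-axis with cos θ = -3/5, sin θ = 4/5: (7, 8/5, 24/5) → (7, -24/5, -8/5)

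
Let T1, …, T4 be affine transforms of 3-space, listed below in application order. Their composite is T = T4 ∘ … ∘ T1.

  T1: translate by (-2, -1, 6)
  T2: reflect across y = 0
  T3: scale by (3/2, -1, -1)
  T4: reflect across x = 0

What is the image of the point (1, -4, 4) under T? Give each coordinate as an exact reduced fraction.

T(p) = (3/2, -5, -10)

T1 translate by (-2, -1, 6): (1, -4, 4) → (-1, -5, 10)
T2 reflect across y = 0: (-1, -5, 10) → (-1, 5, 10)
T3 scale by (3/2, -1, -1): (-1, 5, 10) → (-3/2, -5, -10)
T4 reflect across x = 0: (-3/2, -5, -10) → (3/2, -5, -10)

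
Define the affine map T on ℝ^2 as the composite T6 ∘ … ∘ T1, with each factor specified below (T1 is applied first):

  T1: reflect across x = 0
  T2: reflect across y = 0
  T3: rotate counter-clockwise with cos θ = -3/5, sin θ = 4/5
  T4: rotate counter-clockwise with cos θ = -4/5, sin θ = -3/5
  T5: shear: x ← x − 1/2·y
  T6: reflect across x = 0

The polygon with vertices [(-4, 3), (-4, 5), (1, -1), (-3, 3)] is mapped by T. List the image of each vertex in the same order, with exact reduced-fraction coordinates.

image vertices: (-5, -4), (-27/5, -148/25), (13/10, 31/25), (-39/10, -93/25)

T1 reflect across x = 0: (-4, 3) → (4, 3); (-4, 5) → (4, 5); (1, -1) → (-1, -1); (-3, 3) → (3, 3)
T2 reflect across y = 0: (4, 3) → (4, -3); (4, 5) → (4, -5); (-1, -1) → (-1, 1); (3, 3) → (3, -3)
T3 rotate counter-clockwise with cos θ = -3/5, sin θ = 4/5: (4, -3) → (0, 5); (4, -5) → (8/5, 31/5); (-1, 1) → (-1/5, -7/5); (3, -3) → (3/5, 21/5)
T4 rotate counter-clockwise with cos θ = -4/5, sin θ = -3/5: (0, 5) → (3, -4); (8/5, 31/5) → (61/25, -148/25); (-1/5, -7/5) → (-17/25, 31/25); (3/5, 21/5) → (51/25, -93/25)
T5 shear: x ← x − 1/2·y: (3, -4) → (5, -4); (61/25, -148/25) → (27/5, -148/25); (-17/25, 31/25) → (-13/10, 31/25); (51/25, -93/25) → (39/10, -93/25)
T6 reflect across x = 0: (5, -4) → (-5, -4); (27/5, -148/25) → (-27/5, -148/25); (-13/10, 31/25) → (13/10, 31/25); (39/10, -93/25) → (-39/10, -93/25)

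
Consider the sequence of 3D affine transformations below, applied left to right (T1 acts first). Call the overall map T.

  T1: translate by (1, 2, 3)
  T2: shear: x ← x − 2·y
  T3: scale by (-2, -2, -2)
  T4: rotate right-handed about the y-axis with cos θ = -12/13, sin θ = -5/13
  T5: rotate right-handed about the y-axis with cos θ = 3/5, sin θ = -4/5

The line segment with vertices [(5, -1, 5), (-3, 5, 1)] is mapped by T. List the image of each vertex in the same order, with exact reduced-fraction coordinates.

image vertices: (-16/13, -2, 232/13), (-2056/65, -14, -608/65)

T1 translate by (1, 2, 3): (5, -1, 5) → (6, 1, 8); (-3, 5, 1) → (-2, 7, 4)
T2 shear: x ← x − 2·y: (6, 1, 8) → (4, 1, 8); (-2, 7, 4) → (-16, 7, 4)
T3 scale by (-2, -2, -2): (4, 1, 8) → (-8, -2, -16); (-16, 7, 4) → (32, -14, -8)
T4 rotate right-handed about the y-axis with cos θ = -12/13, sin θ = -5/13: (-8, -2, -16) → (176/13, -2, 152/13); (32, -14, -8) → (-344/13, -14, 256/13)
T5 rotate right-handed about the y-axis with cos θ = 3/5, sin θ = -4/5: (176/13, -2, 152/13) → (-16/13, -2, 232/13); (-344/13, -14, 256/13) → (-2056/65, -14, -608/65)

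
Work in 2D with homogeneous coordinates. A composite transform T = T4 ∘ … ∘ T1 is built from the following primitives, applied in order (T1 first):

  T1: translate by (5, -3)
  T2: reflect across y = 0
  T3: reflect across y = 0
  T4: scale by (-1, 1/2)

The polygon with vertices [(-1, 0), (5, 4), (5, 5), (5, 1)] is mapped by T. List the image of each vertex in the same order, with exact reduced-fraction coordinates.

image vertices: (-4, -3/2), (-10, 1/2), (-10, 1), (-10, -1)

T1 translate by (5, -3): (-1, 0) → (4, -3); (5, 4) → (10, 1); (5, 5) → (10, 2); (5, 1) → (10, -2)
T2 reflect across y = 0: (4, -3) → (4, 3); (10, 1) → (10, -1); (10, 2) → (10, -2); (10, -2) → (10, 2)
T3 reflect across y = 0: (4, 3) → (4, -3); (10, -1) → (10, 1); (10, -2) → (10, 2); (10, 2) → (10, -2)
T4 scale by (-1, 1/2): (4, -3) → (-4, -3/2); (10, 1) → (-10, 1/2); (10, 2) → (-10, 1); (10, -2) → (-10, -1)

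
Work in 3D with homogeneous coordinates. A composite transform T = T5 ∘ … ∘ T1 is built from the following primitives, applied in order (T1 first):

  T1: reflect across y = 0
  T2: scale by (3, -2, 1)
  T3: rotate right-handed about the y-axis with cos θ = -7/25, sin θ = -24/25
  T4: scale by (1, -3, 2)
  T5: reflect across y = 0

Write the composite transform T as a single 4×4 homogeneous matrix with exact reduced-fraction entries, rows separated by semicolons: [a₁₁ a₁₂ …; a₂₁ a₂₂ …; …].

T1 = [1 0 0 0; 0 -1 0 0; 0 0 1 0; 0 0 0 1]
T2·T1 = [3 0 0 0; 0 2 0 0; 0 0 1 0; 0 0 0 1]
T3·…·T1 = [-21/25 0 -24/25 0; 0 2 0 0; 72/25 0 -7/25 0; 0 0 0 1]
T4·…·T1 = [-21/25 0 -24/25 0; 0 -6 0 0; 144/25 0 -14/25 0; 0 0 0 1]
T5·…·T1 = [-21/25 0 -24/25 0; 0 6 0 0; 144/25 0 -14/25 0; 0 0 0 1]

T = [-21/25 0 -24/25 0; 0 6 0 0; 144/25 0 -14/25 0; 0 0 0 1]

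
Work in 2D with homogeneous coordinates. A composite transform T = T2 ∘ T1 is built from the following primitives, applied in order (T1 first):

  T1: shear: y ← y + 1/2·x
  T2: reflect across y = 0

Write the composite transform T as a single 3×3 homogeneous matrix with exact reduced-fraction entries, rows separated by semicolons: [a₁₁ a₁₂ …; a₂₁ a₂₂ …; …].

T = [1 0 0; -1/2 -1 0; 0 0 1]

T1 = [1 0 0; 1/2 1 0; 0 0 1]
T2·T1 = [1 0 0; -1/2 -1 0; 0 0 1]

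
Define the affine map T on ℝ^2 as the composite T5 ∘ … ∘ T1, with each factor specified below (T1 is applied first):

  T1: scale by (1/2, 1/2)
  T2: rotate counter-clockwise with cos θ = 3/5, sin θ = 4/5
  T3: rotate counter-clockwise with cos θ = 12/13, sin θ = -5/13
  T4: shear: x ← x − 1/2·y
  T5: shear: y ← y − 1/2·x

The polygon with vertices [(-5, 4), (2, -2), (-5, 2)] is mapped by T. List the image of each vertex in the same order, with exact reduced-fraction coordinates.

image vertices: (-883/260, 1119/520), (201/130, -293/260), (-639/260, 427/520)

T1 scale by (1/2, 1/2): (-5, 4) → (-5/2, 2); (2, -2) → (1, -1); (-5, 2) → (-5/2, 1)
T2 rotate counter-clockwise with cos θ = 3/5, sin θ = 4/5: (-5/2, 2) → (-31/10, -4/5); (1, -1) → (7/5, 1/5); (-5/2, 1) → (-23/10, -7/5)
T3 rotate counter-clockwise with cos θ = 12/13, sin θ = -5/13: (-31/10, -4/5) → (-206/65, 59/130); (7/5, 1/5) → (89/65, -23/65); (-23/10, -7/5) → (-173/65, -53/130)
T4 shear: x ← x − 1/2·y: (-206/65, 59/130) → (-883/260, 59/130); (89/65, -23/65) → (201/130, -23/65); (-173/65, -53/130) → (-639/260, -53/130)
T5 shear: y ← y − 1/2·x: (-883/260, 59/130) → (-883/260, 1119/520); (201/130, -23/65) → (201/130, -293/260); (-639/260, -53/130) → (-639/260, 427/520)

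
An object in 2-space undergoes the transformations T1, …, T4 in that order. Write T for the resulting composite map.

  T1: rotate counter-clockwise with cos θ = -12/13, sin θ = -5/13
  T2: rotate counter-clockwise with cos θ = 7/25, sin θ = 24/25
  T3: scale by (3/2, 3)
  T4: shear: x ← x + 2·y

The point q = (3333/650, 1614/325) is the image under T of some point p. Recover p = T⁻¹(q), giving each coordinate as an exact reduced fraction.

T1 = [-12/13 5/13 0; -5/13 -12/13 0; 0 0 1]
T2·T1 = [36/325 323/325 0; -323/325 36/325 0; 0 0 1]
T3·…·T1 = [54/325 969/650 0; -969/325 108/325 0; 0 0 1]
T4·…·T1 = [-1884/325 1401/650 0; -969/325 108/325 0; 0 0 1]
det M = 9/2; M⁻¹ = [24/325 -467/975 0; 646/975 -1256/975 0; 0 0 1]
M⁻¹ · (3333/650, 1614/325)ᵀ = (-2, -3)ᵀ

p = (-2, -3)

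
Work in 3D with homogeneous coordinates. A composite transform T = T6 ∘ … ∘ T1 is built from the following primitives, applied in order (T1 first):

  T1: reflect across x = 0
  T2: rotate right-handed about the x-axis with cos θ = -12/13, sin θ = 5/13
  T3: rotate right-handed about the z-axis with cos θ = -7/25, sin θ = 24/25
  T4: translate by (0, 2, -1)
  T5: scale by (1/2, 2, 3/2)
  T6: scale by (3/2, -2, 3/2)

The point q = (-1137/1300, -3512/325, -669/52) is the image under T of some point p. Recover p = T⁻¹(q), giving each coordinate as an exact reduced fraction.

T1 = [-1 0 0 0; 0 1 0 0; 0 0 1 0; 0 0 0 1]
T2·T1 = [-1 0 0 0; 0 -12/13 -5/13 0; 0 5/13 -12/13 0; 0 0 0 1]
T3·…·T1 = [7/25 288/325 24/65 0; -24/25 84/325 7/65 0; 0 5/13 -12/13 0; 0 0 0 1]
T4·…·T1 = [7/25 288/325 24/65 0; -24/25 84/325 7/65 2; 0 5/13 -12/13 -1; 0 0 0 1]
T5·…·T1 = [7/50 144/325 12/65 0; -48/25 168/325 14/65 4; 0 15/26 -18/13 -3/2; 0 0 0 1]
T6·…·T1 = [21/100 216/325 18/65 0; 96/25 -336/325 -28/65 -8; 0 45/52 -27/13 -9/4; 0 0 0 1]
det M = 27/4; M⁻¹ = [28/75 6/25 0 48/25; 384/325 -21/325 20/117 -43/325; 32/65 -7/260 -16/39 -74/65; 0 0 0 1]
M⁻¹ · (-1137/1300, -3512/325, -669/52)ᵀ = (-1, -8/3, 4)ᵀ

p = (-1, -8/3, 4)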